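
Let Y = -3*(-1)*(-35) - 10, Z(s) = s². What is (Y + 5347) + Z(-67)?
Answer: 9721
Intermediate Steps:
Y = -115 (Y = 3*(-35) - 10 = -105 - 10 = -115)
(Y + 5347) + Z(-67) = (-115 + 5347) + (-67)² = 5232 + 4489 = 9721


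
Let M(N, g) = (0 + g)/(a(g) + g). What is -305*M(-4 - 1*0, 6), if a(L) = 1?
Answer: -1830/7 ≈ -261.43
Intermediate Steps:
M(N, g) = g/(1 + g) (M(N, g) = (0 + g)/(1 + g) = g/(1 + g))
-305*M(-4 - 1*0, 6) = -1830/(1 + 6) = -1830/7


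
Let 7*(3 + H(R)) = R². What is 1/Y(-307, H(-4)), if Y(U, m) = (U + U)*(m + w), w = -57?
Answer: 7/248056 ≈ 2.8219e-5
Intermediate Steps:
H(R) = -3 + R²/7
Y(U, m) = 2*U*(-57 + m) (Y(U, m) = (U + U)*(m - 57) = (2*U)*(-57 + m) = 2*U*(-57 + m))
1/Y(-307, H(-4)) = 1/(2*(-307)*(-57 + (-3 + (⅐)*(-4)²))) = 1/(2*(-307)*(-57 + (-3 + (⅐)*16))) = 1/(2*(-307)*(-57 + (-3 + 16/7))) = 1/(2*(-307)*(-57 - 5/7)) = 1/(2*(-307)*(-404/7)) = 1/(248056/7) = 7/248056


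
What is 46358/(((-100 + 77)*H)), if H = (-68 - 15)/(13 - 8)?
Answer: 231790/1909 ≈ 121.42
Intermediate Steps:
H = -83/5 ≈ -16.600
46358/(((-100 + 77)*H)) = 46358/(((-100 + 77)*(-83/5))) = 46358/((-23*(-83/5))) = 46358/(1909/5) = 46358*(5/1909) = 231790/1909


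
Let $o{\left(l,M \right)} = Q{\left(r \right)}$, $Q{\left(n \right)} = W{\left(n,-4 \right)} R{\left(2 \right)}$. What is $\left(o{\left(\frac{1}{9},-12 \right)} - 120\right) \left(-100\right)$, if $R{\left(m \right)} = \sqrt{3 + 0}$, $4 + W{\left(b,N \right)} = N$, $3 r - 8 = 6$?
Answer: $12000 + 800 \sqrt{3} \approx 13386.0$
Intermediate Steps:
$r = \frac{14}{3}$ ($r = \frac{8}{3} + \frac{1}{3} \cdot 6 = \frac{8}{3} + 2 = \frac{14}{3} \approx 4.6667$)
$W{\left(b,N \right)} = -4 + N$
$R{\left(m \right)} = \sqrt{3}$
$Q{\left(n \right)} = - 8 \sqrt{3}$ ($Q{\left(n \right)} = \left(-4 - 4\right) \sqrt{3} = - 8 \sqrt{3}$)
$o{\left(l,M \right)} = - 8 \sqrt{3}$
$\left(o{\left(\frac{1}{9},-12 \right)} - 120\right) \left(-100\right) = \left(- 8 \sqrt{3} - 120\right) \left(-100\right) = \left(-120 - 8 \sqrt{3}\right) \left(-100\right) = 12000 + 800 \sqrt{3}$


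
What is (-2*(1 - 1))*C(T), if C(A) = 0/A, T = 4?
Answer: 0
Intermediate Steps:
C(A) = 0
(-2*(1 - 1))*C(T) = -2*(1 - 1)*0 = -2*0*0 = 0*0 = 0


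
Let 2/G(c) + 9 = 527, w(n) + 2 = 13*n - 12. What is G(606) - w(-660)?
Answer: 2225847/259 ≈ 8594.0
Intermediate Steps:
w(n) = -14 + 13*n (w(n) = -2 + (13*n - 12) = -2 + (-12 + 13*n) = -14 + 13*n)
G(c) = 1/259 (G(c) = 2/(-9 + 527) = 2/518 = 2*(1/518) = 1/259)
G(606) - w(-660) = 1/259 - (-14 + 13*(-660)) = 1/259 - (-14 - 8580) = 1/259 - 1*(-8594) = 1/259 + 8594 = 2225847/259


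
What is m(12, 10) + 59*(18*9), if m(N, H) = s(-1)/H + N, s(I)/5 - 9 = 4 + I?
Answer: 9576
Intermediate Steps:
s(I) = 65 + 5*I (s(I) = 45 + 5*(4 + I) = 45 + (20 + 5*I) = 65 + 5*I)
m(N, H) = N + 60/H (m(N, H) = (65 + 5*(-1))/H + N = (65 - 5)/H + N = 60/H + N = N + 60/H)
m(12, 10) + 59*(18*9) = (12 + 60/10) + 59*(18*9) = (12 + 60*(⅒)) + 59*162 = (12 + 6) + 9558 = 18 + 9558 = 9576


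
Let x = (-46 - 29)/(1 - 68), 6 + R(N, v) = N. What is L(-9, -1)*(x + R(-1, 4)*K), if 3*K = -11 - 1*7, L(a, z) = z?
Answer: -2889/67 ≈ -43.119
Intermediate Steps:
K = -6 (K = (-11 - 1*7)/3 = (-11 - 7)/3 = (⅓)*(-18) = -6)
R(N, v) = -6 + N
x = 75/67 (x = -75/(-67) = -75*(-1/67) = 75/67 ≈ 1.1194)
L(-9, -1)*(x + R(-1, 4)*K) = -(75/67 + (-6 - 1)*(-6)) = -(75/67 - 7*(-6)) = -(75/67 + 42) = -1*2889/67 = -2889/67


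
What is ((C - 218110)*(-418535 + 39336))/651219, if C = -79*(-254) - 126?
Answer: 75145865830/651219 ≈ 1.1539e+5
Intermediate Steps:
C = 19940 (C = 20066 - 126 = 19940)
((C - 218110)*(-418535 + 39336))/651219 = ((19940 - 218110)*(-418535 + 39336))/651219 = -198170*(-379199)*(1/651219) = 75145865830*(1/651219) = 75145865830/651219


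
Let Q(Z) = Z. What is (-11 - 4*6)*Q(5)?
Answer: -175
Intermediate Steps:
(-11 - 4*6)*Q(5) = (-11 - 4*6)*5 = (-11 - 24)*5 = -35*5 = -175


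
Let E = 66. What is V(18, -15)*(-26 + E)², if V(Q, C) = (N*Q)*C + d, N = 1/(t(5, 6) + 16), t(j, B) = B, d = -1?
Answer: -233600/11 ≈ -21236.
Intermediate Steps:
N = 1/22 (N = 1/(6 + 16) = 1/22 ≈ 0.045455)
V(Q, C) = -1 + C*Q/22 (V(Q, C) = (Q/22)*C - 1 = C*Q/22 - 1 = -1 + C*Q/22)
V(18, -15)*(-26 + E)² = (-1 + (1/22)*(-15)*18)*(-26 + 66)² = (-1 - 135/11)*40² = -146/11*1600 = -233600/11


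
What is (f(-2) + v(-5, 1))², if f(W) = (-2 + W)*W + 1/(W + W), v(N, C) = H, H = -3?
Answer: 361/16 ≈ 22.563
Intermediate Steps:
v(N, C) = -3
f(W) = 1/(2*W) + W*(-2 + W) (f(W) = W*(-2 + W) + 1/(2*W) = 1/(2*W) + W*(-2 + W))
(f(-2) + v(-5, 1))² = (((-2)² + (½)/(-2) - 2*(-2)) - 3)² = ((4 + (½)*(-½) + 4) - 3)² = ((4 - ¼ + 4) - 3)² = (31/4 - 3)² = (19/4)² = 361/16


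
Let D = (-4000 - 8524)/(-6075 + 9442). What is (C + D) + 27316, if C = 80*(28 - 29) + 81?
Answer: 91963815/3367 ≈ 27313.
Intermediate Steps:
C = 1 (C = 80*(-1) + 81 = -80 + 81 = 1)
D = -12524/3367 ≈ -3.7196
(C + D) + 27316 = (1 - 12524/3367) + 27316 = -9157/3367 + 27316 = 91963815/3367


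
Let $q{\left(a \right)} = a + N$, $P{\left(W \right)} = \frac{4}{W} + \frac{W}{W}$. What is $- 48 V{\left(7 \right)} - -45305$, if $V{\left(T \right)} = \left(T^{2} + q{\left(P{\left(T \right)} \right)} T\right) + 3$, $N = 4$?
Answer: $40937$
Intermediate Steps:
$P{\left(W \right)} = 1 + \frac{4}{W}$ ($P{\left(W \right)} = \frac{4}{W} + 1 = 1 + \frac{4}{W}$)
$q{\left(a \right)} = 4 + a$ ($q{\left(a \right)} = a + 4 = 4 + a$)
$V{\left(T \right)} = 3 + T^{2} + T \left(4 + \frac{4 + T}{T}\right)$ ($V{\left(T \right)} = \left(T^{2} + \left(4 + \frac{4 + T}{T}\right) T\right) + 3 = \left(T^{2} + T \left(4 + \frac{4 + T}{T}\right)\right) + 3 = 3 + T^{2} + T \left(4 + \frac{4 + T}{T}\right)$)
$- 48 V{\left(7 \right)} - -45305 = - 48 \left(7 + 7^{2} + 5 \cdot 7\right) - -45305 = - 48 \left(7 + 49 + 35\right) + 45305 = \left(-48\right) 91 + 45305 = -4368 + 45305 = 40937$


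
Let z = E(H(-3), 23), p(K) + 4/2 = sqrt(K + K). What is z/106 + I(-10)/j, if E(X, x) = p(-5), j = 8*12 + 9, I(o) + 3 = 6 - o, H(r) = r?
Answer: 584/5565 + I*sqrt(10)/106 ≈ 0.10494 + 0.029833*I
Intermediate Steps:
p(K) = -2 + sqrt(2)*sqrt(K) (p(K) = -2 + sqrt(K + K) = -2 + sqrt(2*K) = -2 + sqrt(2)*sqrt(K))
I(o) = 3 - o (I(o) = -3 + (6 - o) = 3 - o)
j = 105 (j = 96 + 9 = 105)
E(X, x) = -2 + I*sqrt(10) (E(X, x) = -2 + sqrt(2)*sqrt(-5) = -2 + sqrt(2)*(I*sqrt(5)) = -2 + I*sqrt(10))
z = -2 + I*sqrt(10) ≈ -2.0 + 3.1623*I
z/106 + I(-10)/j = (-2 + I*sqrt(10))/106 + (3 - 1*(-10))/105 = (-2 + I*sqrt(10))*(1/106) + (3 + 10)*(1/105) = (-1/53 + I*sqrt(10)/106) + 13*(1/105) = (-1/53 + I*sqrt(10)/106) + 13/105 = 584/5565 + I*sqrt(10)/106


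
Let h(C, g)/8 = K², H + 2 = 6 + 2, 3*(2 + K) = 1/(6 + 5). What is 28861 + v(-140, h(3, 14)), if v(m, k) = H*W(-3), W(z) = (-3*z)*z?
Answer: 28699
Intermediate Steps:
K = -65/33 (K = -2 + 1/(3*(6 + 5)) = -2 + (⅓)/11 = -2 + (⅓)*(1/11) = -2 + 1/33 = -65/33 ≈ -1.9697)
W(z) = -3*z²
H = 6 (H = -2 + (6 + 2) = -2 + 8 = 6)
h(C, g) = 33800/1089 (h(C, g) = 8*(-65/33)² = 8*(4225/1089) = 33800/1089)
v(m, k) = -162 (v(m, k) = 6*(-3*(-3)²) = 6*(-3*9) = 6*(-27) = -162)
28861 + v(-140, h(3, 14)) = 28861 - 162 = 28699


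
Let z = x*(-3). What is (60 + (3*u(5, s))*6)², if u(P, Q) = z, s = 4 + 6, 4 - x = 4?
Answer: 3600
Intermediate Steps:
x = 0 (x = 4 - 1*4 = 4 - 4 = 0)
s = 10
z = 0 (z = 0*(-3) = 0)
u(P, Q) = 0
(60 + (3*u(5, s))*6)² = (60 + (3*0)*6)² = (60 + 0*6)² = (60 + 0)² = 60² = 3600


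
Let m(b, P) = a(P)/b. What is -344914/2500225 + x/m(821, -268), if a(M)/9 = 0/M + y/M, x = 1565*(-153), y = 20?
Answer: 731796472910661/2500225 ≈ 2.9269e+8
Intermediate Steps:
x = -239445
a(M) = 180/M (a(M) = 9*(0/M + 20/M) = 9*(0 + 20/M) = 9*(20/M) = 180/M)
m(b, P) = 180/(P*b) (m(b, P) = (180/P)/b = 180/(P*b))
-344914/2500225 + x/m(821, -268) = -344914/2500225 - 239445/(180/(-268*821)) = -344914*1/2500225 - 239445/(180*(-1/268)*(1/821)) = -344914/2500225 - 239445/(-45/55007) = -344914/2500225 - 239445*(-55007/45) = -344914/2500225 + 292692247 = 731796472910661/2500225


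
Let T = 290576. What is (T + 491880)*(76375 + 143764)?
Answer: 172249081384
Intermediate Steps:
(T + 491880)*(76375 + 143764) = (290576 + 491880)*(76375 + 143764) = 782456*220139 = 172249081384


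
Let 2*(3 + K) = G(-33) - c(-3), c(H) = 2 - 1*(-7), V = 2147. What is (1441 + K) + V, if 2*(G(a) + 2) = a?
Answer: 14285/4 ≈ 3571.3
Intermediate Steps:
G(a) = -2 + a/2
c(H) = 9 (c(H) = 2 + 7 = 9)
K = -67/4 (K = -3 + ((-2 + (½)*(-33)) - 1*9)/2 = -3 + ((-2 - 33/2) - 9)/2 = -3 + (-37/2 - 9)/2 = -3 + (½)*(-55/2) = -3 - 55/4 = -67/4 ≈ -16.750)
(1441 + K) + V = (1441 - 67/4) + 2147 = 5697/4 + 2147 = 14285/4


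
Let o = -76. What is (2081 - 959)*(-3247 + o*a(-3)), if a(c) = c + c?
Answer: -3131502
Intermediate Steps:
a(c) = 2*c
(2081 - 959)*(-3247 + o*a(-3)) = (2081 - 959)*(-3247 - 152*(-3)) = 1122*(-3247 - 76*(-6)) = 1122*(-3247 + 456) = 1122*(-2791) = -3131502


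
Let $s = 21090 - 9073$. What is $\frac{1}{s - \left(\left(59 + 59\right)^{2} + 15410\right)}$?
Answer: $- \frac{1}{17317} \approx -5.7747 \cdot 10^{-5}$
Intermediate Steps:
$s = 12017$
$\frac{1}{s - \left(\left(59 + 59\right)^{2} + 15410\right)} = \frac{1}{12017 - \left(\left(59 + 59\right)^{2} + 15410\right)} = \frac{1}{12017 - \left(118^{2} + 15410\right)} = \frac{1}{12017 - \left(13924 + 15410\right)} = \frac{1}{12017 - 29334} = \frac{1}{-17317} = - \frac{1}{17317}$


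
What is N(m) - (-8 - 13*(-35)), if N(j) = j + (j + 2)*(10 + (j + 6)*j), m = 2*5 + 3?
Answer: 3421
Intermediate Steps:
m = 13 (m = 10 + 3 = 13)
N(j) = j + (2 + j)*(10 + j*(6 + j)) (N(j) = j + (2 + j)*(10 + (6 + j)*j) = j + (2 + j)*(10 + j*(6 + j)))
N(m) - (-8 - 13*(-35)) = (20 + 13**3 + 8*13**2 + 23*13) - (-8 - 13*(-35)) = (20 + 2197 + 8*169 + 299) - (-8 + 455) = (20 + 2197 + 1352 + 299) - 1*447 = 3868 - 447 = 3421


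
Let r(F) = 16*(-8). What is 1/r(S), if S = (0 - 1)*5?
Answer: -1/128 ≈ -0.0078125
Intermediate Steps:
S = -5 (S = -1*5 = -5)
r(F) = -128
1/r(S) = 1/(-128) = -1/128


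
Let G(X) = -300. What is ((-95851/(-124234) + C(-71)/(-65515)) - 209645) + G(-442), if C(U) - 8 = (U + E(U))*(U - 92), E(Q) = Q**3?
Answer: -1716025259271001/8139190510 ≈ -2.1084e+5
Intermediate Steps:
C(U) = 8 + (-92 + U)*(U + U**3) (C(U) = 8 + (U + U**3)*(U - 92) = 8 + (U + U**3)*(-92 + U) = 8 + (-92 + U)*(U + U**3))
((-95851/(-124234) + C(-71)/(-65515)) - 209645) + G(-442) = ((-95851/(-124234) + (8 + (-71)**2 + (-71)**4 - 92*(-71) - 92*(-71)**3)/(-65515)) - 209645) - 300 = ((-95851*(-1/124234) + (8 + 5041 + 25411681 + 6532 - 92*(-357911))*(-1/65515)) - 209645) - 300 = ((95851/124234 + (8 + 5041 + 25411681 + 6532 + 32927812)*(-1/65515)) - 209645) - 300 = ((95851/124234 + 58351074*(-1/65515)) - 209645) - 300 = ((95851/124234 - 58351074/65515) - 209645) - 300 = (-7242907649051/8139190510 - 209645) - 300 = -1713583502118001/8139190510 - 300 = -1716025259271001/8139190510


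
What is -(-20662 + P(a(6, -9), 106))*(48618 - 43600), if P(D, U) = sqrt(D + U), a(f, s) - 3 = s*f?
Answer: 103681916 - 5018*sqrt(55) ≈ 1.0364e+8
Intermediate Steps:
a(f, s) = 3 + f*s (a(f, s) = 3 + s*f = 3 + f*s)
-(-20662 + P(a(6, -9), 106))*(48618 - 43600) = -(-20662 + sqrt((3 + 6*(-9)) + 106))*(48618 - 43600) = -(-20662 + sqrt((3 - 54) + 106))*5018 = -(-20662 + sqrt(-51 + 106))*5018 = -(-20662 + sqrt(55))*5018 = -(-103681916 + 5018*sqrt(55)) = 103681916 - 5018*sqrt(55)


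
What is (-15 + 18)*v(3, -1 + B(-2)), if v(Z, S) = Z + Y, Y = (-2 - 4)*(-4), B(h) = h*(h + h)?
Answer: 81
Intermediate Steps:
B(h) = 2*h² (B(h) = h*(2*h) = 2*h²)
Y = 24 (Y = -6*(-4) = 24)
v(Z, S) = 24 + Z (v(Z, S) = Z + 24 = 24 + Z)
(-15 + 18)*v(3, -1 + B(-2)) = (-15 + 18)*(24 + 3) = 3*27 = 81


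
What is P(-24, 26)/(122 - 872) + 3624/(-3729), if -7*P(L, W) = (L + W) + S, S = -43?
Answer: -6392963/6525750 ≈ -0.97965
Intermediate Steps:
P(L, W) = 43/7 - L/7 - W/7 (P(L, W) = -((L + W) - 43)/7 = -(-43 + L + W)/7 = 43/7 - L/7 - W/7)
P(-24, 26)/(122 - 872) + 3624/(-3729) = (43/7 - ⅐*(-24) - ⅐*26)/(122 - 872) + 3624/(-3729) = (43/7 + 24/7 - 26/7)/(-750) + 3624*(-1/3729) = (41/7)*(-1/750) - 1208/1243 = -41/5250 - 1208/1243 = -6392963/6525750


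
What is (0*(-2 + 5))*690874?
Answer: 0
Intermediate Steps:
(0*(-2 + 5))*690874 = (0*3)*690874 = 0*690874 = 0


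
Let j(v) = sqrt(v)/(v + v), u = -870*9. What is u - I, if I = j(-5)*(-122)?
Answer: -7830 - 61*I*sqrt(5)/5 ≈ -7830.0 - 27.28*I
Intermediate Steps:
u = -7830
j(v) = 1/(2*sqrt(v)) (j(v) = sqrt(v)/((2*v)) = (1/(2*v))*sqrt(v) = 1/(2*sqrt(v)))
I = 61*I*sqrt(5)/5 (I = (1/(2*sqrt(-5)))*(-122) = ((-I*sqrt(5)/5)/2)*(-122) = -I*sqrt(5)/10*(-122) = 61*I*sqrt(5)/5 ≈ 27.28*I)
u - I = -7830 - 61*I*sqrt(5)/5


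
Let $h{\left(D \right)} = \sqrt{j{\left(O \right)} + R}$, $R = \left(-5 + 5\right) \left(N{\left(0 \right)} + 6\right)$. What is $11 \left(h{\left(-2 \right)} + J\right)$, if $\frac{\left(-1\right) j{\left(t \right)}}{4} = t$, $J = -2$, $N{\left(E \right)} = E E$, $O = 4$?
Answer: $-22 + 44 i \approx -22.0 + 44.0 i$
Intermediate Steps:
$N{\left(E \right)} = E^{2}$
$j{\left(t \right)} = - 4 t$
$R = 0$ ($R = \left(-5 + 5\right) \left(0^{2} + 6\right) = 0 \left(0 + 6\right) = 0 \cdot 6 = 0$)
$h{\left(D \right)} = 4 i$ ($h{\left(D \right)} = \sqrt{\left(-4\right) 4 + 0} = \sqrt{-16 + 0} = \sqrt{-16} = 4 i$)
$11 \left(h{\left(-2 \right)} + J\right) = 11 \left(4 i - 2\right) = 11 \left(-2 + 4 i\right) = -22 + 44 i$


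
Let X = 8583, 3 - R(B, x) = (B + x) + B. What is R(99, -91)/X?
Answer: -104/8583 ≈ -0.012117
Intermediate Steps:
R(B, x) = 3 - x - 2*B (R(B, x) = 3 - ((B + x) + B) = 3 - (x + 2*B) = 3 + (-x - 2*B) = 3 - x - 2*B)
R(99, -91)/X = (3 - 1*(-91) - 2*99)/8583 = (3 + 91 - 198)*(1/8583) = -104*1/8583 = -104/8583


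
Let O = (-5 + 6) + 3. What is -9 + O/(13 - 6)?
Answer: -59/7 ≈ -8.4286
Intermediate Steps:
O = 4 (O = 1 + 3 = 4)
-9 + O/(13 - 6) = -9 + 4/(13 - 6) = -9 + 4/7 = -59/7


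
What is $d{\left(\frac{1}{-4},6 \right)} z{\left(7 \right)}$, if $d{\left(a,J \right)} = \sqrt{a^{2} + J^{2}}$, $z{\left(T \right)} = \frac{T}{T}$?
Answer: $\frac{\sqrt{577}}{4} \approx 6.0052$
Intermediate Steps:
$z{\left(T \right)} = 1$
$d{\left(a,J \right)} = \sqrt{J^{2} + a^{2}}$
$d{\left(\frac{1}{-4},6 \right)} z{\left(7 \right)} = \sqrt{6^{2} + \left(\frac{1}{-4}\right)^{2}} \cdot 1 = \sqrt{36 + \left(- \frac{1}{4}\right)^{2}} \cdot 1 = \sqrt{36 + \frac{1}{16}} \cdot 1 = \sqrt{\frac{577}{16}} \cdot 1 = \frac{\sqrt{577}}{4} \cdot 1 = \frac{\sqrt{577}}{4}$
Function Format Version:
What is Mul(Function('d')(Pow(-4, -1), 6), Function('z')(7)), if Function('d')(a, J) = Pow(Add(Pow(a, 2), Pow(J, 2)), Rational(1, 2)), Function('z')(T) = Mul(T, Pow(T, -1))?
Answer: Mul(Rational(1, 4), Pow(577, Rational(1, 2))) ≈ 6.0052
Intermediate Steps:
Function('z')(T) = 1
Function('d')(a, J) = Pow(Add(Pow(J, 2), Pow(a, 2)), Rational(1, 2))
Mul(Function('d')(Pow(-4, -1), 6), Function('z')(7)) = Mul(Pow(Add(Pow(6, 2), Pow(Pow(-4, -1), 2)), Rational(1, 2)), 1) = Mul(Pow(Add(36, Pow(Rational(-1, 4), 2)), Rational(1, 2)), 1) = Mul(Pow(Add(36, Rational(1, 16)), Rational(1, 2)), 1) = Mul(Pow(Rational(577, 16), Rational(1, 2)), 1) = Mul(Mul(Rational(1, 4), Pow(577, Rational(1, 2))), 1) = Mul(Rational(1, 4), Pow(577, Rational(1, 2)))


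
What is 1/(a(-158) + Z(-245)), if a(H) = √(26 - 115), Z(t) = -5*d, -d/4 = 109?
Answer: 2180/4752489 - I*√89/4752489 ≈ 0.00045871 - 1.9851e-6*I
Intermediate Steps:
d = -436 (d = -4*109 = -436)
Z(t) = 2180 (Z(t) = -5*(-436) = 2180)
a(H) = I*√89 (a(H) = √(-89) = I*√89)
1/(a(-158) + Z(-245)) = 1/(I*√89 + 2180) = 1/(2180 + I*√89)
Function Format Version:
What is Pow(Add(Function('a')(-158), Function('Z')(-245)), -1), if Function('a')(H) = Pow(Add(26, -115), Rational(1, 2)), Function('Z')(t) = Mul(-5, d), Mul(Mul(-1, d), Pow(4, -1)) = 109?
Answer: Add(Rational(2180, 4752489), Mul(Rational(-1, 4752489), I, Pow(89, Rational(1, 2)))) ≈ Add(0.00045871, Mul(-1.9851e-6, I))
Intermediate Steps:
d = -436 (d = Mul(-4, 109) = -436)
Function('Z')(t) = 2180 (Function('Z')(t) = Mul(-5, -436) = 2180)
Function('a')(H) = Mul(I, Pow(89, Rational(1, 2))) (Function('a')(H) = Pow(-89, Rational(1, 2)) = Mul(I, Pow(89, Rational(1, 2))))
Pow(Add(Function('a')(-158), Function('Z')(-245)), -1) = Pow(Add(Mul(I, Pow(89, Rational(1, 2))), 2180), -1) = Pow(Add(2180, Mul(I, Pow(89, Rational(1, 2)))), -1)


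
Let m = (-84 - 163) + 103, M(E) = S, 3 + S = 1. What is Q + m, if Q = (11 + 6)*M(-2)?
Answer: -178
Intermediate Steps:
S = -2 (S = -3 + 1 = -2)
M(E) = -2
Q = -34 (Q = (11 + 6)*(-2) = 17*(-2) = -34)
m = -144 (m = -247 + 103 = -144)
Q + m = -34 - 144 = -178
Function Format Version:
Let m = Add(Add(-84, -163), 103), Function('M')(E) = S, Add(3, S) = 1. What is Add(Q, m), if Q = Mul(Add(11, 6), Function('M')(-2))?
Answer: -178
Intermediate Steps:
S = -2 (S = Add(-3, 1) = -2)
Function('M')(E) = -2
Q = -34 (Q = Mul(Add(11, 6), -2) = Mul(17, -2) = -34)
m = -144 (m = Add(-247, 103) = -144)
Add(Q, m) = Add(-34, -144) = -178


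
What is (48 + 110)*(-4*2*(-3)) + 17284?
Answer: 21076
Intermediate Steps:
(48 + 110)*(-4*2*(-3)) + 17284 = 158*(-8*(-3)) + 17284 = 158*24 + 17284 = 3792 + 17284 = 21076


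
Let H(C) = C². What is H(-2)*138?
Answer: 552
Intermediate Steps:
H(-2)*138 = (-2)²*138 = 4*138 = 552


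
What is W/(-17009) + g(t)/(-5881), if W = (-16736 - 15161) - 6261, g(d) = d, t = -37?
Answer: 225036531/100029929 ≈ 2.2497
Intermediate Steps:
W = -38158 (W = -31897 - 6261 = -38158)
W/(-17009) + g(t)/(-5881) = -38158/(-17009) - 37/(-5881) = -38158*(-1/17009) - 37*(-1/5881) = 38158/17009 + 37/5881 = 225036531/100029929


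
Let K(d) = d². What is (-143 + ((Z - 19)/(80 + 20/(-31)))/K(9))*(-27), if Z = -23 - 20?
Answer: 14248051/3690 ≈ 3861.3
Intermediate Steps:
Z = -43
(-143 + ((Z - 19)/(80 + 20/(-31)))/K(9))*(-27) = (-143 + ((-43 - 19)/(80 + 20/(-31)))/(9²))*(-27) = (-143 - 62/(80 + 20*(-1/31))/81)*(-27) = (-143 - 62/(80 - 20/31)*(1/81))*(-27) = (-143 - 62/2460/31*(1/81))*(-27) = (-143 - 62*31/2460*(1/81))*(-27) = (-143 - 961/1230*1/81)*(-27) = (-143 - 961/99630)*(-27) = -14248051/99630*(-27) = 14248051/3690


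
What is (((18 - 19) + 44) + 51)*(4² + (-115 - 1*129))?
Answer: -21432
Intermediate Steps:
(((18 - 19) + 44) + 51)*(4² + (-115 - 1*129)) = ((-1 + 44) + 51)*(16 + (-115 - 129)) = (43 + 51)*(16 - 244) = 94*(-228) = -21432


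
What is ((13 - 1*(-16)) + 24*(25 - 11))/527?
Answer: 365/527 ≈ 0.69260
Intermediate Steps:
((13 - 1*(-16)) + 24*(25 - 11))/527 = ((13 + 16) + 24*14)*(1/527) = (29 + 336)*(1/527) = 365*(1/527) = 365/527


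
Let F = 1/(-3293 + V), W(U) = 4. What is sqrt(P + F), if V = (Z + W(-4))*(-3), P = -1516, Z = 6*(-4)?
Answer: 9*I*sqrt(195625597)/3233 ≈ 38.936*I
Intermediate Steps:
Z = -24
V = 60 (V = (-24 + 4)*(-3) = -20*(-3) = 60)
F = -1/3233 (F = 1/(-3293 + 60) = 1/(-3233) = -1/3233 ≈ -0.00030931)
sqrt(P + F) = sqrt(-1516 - 1/3233) = sqrt(-4901229/3233) = 9*I*sqrt(195625597)/3233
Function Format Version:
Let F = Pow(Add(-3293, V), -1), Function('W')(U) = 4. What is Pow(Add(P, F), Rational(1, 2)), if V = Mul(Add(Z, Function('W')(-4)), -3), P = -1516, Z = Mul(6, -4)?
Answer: Mul(Rational(9, 3233), I, Pow(195625597, Rational(1, 2))) ≈ Mul(38.936, I)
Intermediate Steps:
Z = -24
V = 60 (V = Mul(Add(-24, 4), -3) = Mul(-20, -3) = 60)
F = Rational(-1, 3233) (F = Pow(Add(-3293, 60), -1) = Pow(-3233, -1) = Rational(-1, 3233) ≈ -0.00030931)
Pow(Add(P, F), Rational(1, 2)) = Pow(Add(-1516, Rational(-1, 3233)), Rational(1, 2)) = Pow(Rational(-4901229, 3233), Rational(1, 2)) = Mul(Rational(9, 3233), I, Pow(195625597, Rational(1, 2)))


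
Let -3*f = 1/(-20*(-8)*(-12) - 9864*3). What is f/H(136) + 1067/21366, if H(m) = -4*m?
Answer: 3048511709/61044542208 ≈ 0.049939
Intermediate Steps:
f = 1/94536 (f = -1/(3*(-20*(-8)*(-12) - 9864*3)) = -1/(3*(160*(-12) - 29592)) = -1/(3*(-1920 - 29592)) = -⅓/(-31512) = -⅓*(-1/31512) = 1/94536 ≈ 1.0578e-5)
f/H(136) + 1067/21366 = 1/(94536*((-4*136))) + 1067/21366 = (1/94536)/(-544) + 1067*(1/21366) = (1/94536)*(-1/544) + 1067/21366 = -1/51427584 + 1067/21366 = 3048511709/61044542208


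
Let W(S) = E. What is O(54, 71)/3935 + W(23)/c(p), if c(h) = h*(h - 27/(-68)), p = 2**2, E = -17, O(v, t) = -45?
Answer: -230134/235313 ≈ -0.97799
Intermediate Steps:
p = 4
c(h) = h*(27/68 + h) (c(h) = h*(h - 27*(-1/68)) = h*(h + 27/68) = h*(27/68 + h))
W(S) = -17
O(54, 71)/3935 + W(23)/c(p) = -45/3935 - 17*17/(27 + 68*4) = -45*1/3935 - 17*17/(27 + 272) = -9/787 - 17/((1/68)*4*299) = -9/787 - 17/299/17 = -9/787 - 17*17/299 = -9/787 - 289/299 = -230134/235313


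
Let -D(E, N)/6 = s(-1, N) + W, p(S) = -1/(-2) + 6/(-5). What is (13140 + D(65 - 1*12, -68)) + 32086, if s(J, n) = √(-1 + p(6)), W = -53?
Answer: 45544 - 3*I*√170/5 ≈ 45544.0 - 7.823*I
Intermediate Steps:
p(S) = -7/10 (p(S) = -1*(-½) + 6*(-⅕) = ½ - 6/5 = -7/10)
s(J, n) = I*√170/10 (s(J, n) = √(-1 - 7/10) = √(-17/10) = I*√170/10)
D(E, N) = 318 - 3*I*√170/5 (D(E, N) = -6*(I*√170/10 - 53) = -6*(-53 + I*√170/10) = 318 - 3*I*√170/5)
(13140 + D(65 - 1*12, -68)) + 32086 = (13140 + (318 - 3*I*√170/5)) + 32086 = (13458 - 3*I*√170/5) + 32086 = 45544 - 3*I*√170/5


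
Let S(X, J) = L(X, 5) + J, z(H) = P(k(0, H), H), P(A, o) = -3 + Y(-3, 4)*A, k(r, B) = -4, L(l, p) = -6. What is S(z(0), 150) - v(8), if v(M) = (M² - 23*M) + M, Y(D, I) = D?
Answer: 256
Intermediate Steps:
v(M) = M² - 22*M
P(A, o) = -3 - 3*A
z(H) = 9 (z(H) = -3 - 3*(-4) = -3 + 12 = 9)
S(X, J) = -6 + J
S(z(0), 150) - v(8) = (-6 + 150) - 8*(-22 + 8) = 144 - 8*(-14) = 144 - 1*(-112) = 144 + 112 = 256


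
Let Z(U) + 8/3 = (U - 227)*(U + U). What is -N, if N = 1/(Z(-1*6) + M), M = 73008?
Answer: -3/227404 ≈ -1.3192e-5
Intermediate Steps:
Z(U) = -8/3 + 2*U*(-227 + U) (Z(U) = -8/3 + (U - 227)*(U + U) = -8/3 + (-227 + U)*(2*U) = -8/3 + 2*U*(-227 + U))
N = 3/227404 (N = 1/((-8/3 - (-454)*6 + 2*(-1*6)**2) + 73008) = 1/((-8/3 - 454*(-6) + 2*(-6)**2) + 73008) = 1/((-8/3 + 2724 + 2*36) + 73008) = 1/((-8/3 + 2724 + 72) + 73008) = 1/(8380/3 + 73008) = 1/(227404/3) = 3/227404 ≈ 1.3192e-5)
-N = -1*3/227404 = -3/227404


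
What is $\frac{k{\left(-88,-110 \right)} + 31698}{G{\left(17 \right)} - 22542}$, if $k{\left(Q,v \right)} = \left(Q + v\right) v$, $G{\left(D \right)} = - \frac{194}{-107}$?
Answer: $- \frac{2861073}{1205900} \approx -2.3726$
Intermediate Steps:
$G{\left(D \right)} = \frac{194}{107}$ ($G{\left(D \right)} = \left(-194\right) \left(- \frac{1}{107}\right) = \frac{194}{107}$)
$k{\left(Q,v \right)} = v \left(Q + v\right)$
$\frac{k{\left(-88,-110 \right)} + 31698}{G{\left(17 \right)} - 22542} = \frac{- 110 \left(-88 - 110\right) + 31698}{\frac{194}{107} - 22542} = \frac{\left(-110\right) \left(-198\right) + 31698}{- \frac{2411800}{107}} = \left(21780 + 31698\right) \left(- \frac{107}{2411800}\right) = 53478 \left(- \frac{107}{2411800}\right) = - \frac{2861073}{1205900}$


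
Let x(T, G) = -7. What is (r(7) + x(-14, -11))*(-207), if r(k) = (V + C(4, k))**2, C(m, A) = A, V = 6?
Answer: -33534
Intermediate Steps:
r(k) = (6 + k)**2
(r(7) + x(-14, -11))*(-207) = ((6 + 7)**2 - 7)*(-207) = (13**2 - 7)*(-207) = (169 - 7)*(-207) = 162*(-207) = -33534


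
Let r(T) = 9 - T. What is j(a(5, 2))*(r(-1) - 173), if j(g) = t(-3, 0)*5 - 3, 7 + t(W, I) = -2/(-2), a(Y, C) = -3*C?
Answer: 5379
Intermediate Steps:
t(W, I) = -6 (t(W, I) = -7 - 2/(-2) = -7 - 2*(-½) = -7 + 1 = -6)
j(g) = -33 (j(g) = -6*5 - 3 = -30 - 3 = -33)
j(a(5, 2))*(r(-1) - 173) = -33*((9 - 1*(-1)) - 173) = -33*((9 + 1) - 173) = -33*(10 - 173) = -33*(-163) = 5379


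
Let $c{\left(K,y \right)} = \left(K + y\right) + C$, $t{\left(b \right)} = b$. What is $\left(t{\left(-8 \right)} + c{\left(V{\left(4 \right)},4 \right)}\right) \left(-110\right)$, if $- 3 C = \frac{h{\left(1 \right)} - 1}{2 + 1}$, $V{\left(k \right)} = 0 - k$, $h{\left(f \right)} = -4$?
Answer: $\frac{7370}{9} \approx 818.89$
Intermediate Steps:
$V{\left(k \right)} = - k$
$C = \frac{5}{9}$ ($C = - \frac{\left(-4 - 1\right) \frac{1}{2 + 1}}{3} = - \frac{\left(-5\right) \frac{1}{3}}{3} = \left(- \frac{1}{3}\right) \left(- \frac{5}{3}\right) = \frac{5}{9} \approx 0.55556$)
$c{\left(K,y \right)} = \frac{5}{9} + K + y$ ($c{\left(K,y \right)} = \left(K + y\right) + \frac{5}{9} = \frac{5}{9} + K + y$)
$\left(t{\left(-8 \right)} + c{\left(V{\left(4 \right)},4 \right)}\right) \left(-110\right) = \left(-8 + \left(\frac{5}{9} - 4 + 4\right)\right) \left(-110\right) = \left(-8 + \frac{5}{9}\right) \left(-110\right) = \left(- \frac{67}{9}\right) \left(-110\right) = \frac{7370}{9}$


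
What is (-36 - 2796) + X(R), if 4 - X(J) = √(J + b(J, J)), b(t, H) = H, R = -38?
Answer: -2828 - 2*I*√19 ≈ -2828.0 - 8.7178*I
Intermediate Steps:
X(J) = 4 - √2*√J (X(J) = 4 - √(J + J) = 4 - √(2*J) = 4 - √2*√J)
(-36 - 2796) + X(R) = (-36 - 2796) + (4 - √2*√(-38)) = -2832 + (4 - √2*I*√38) = -2832 + (4 - 2*I*√19) = -2828 - 2*I*√19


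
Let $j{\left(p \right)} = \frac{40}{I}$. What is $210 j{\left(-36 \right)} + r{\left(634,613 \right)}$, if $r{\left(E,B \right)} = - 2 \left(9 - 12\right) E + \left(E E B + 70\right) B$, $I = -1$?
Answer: $151042642478$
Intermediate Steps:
$j{\left(p \right)} = -40$ ($j{\left(p \right)} = \frac{40}{-1} = 40 \left(-1\right) = -40$)
$r{\left(E,B \right)} = 6 E + B \left(70 + B E^{2}\right)$ ($r{\left(E,B \right)} = \left(-2\right) \left(-3\right) E + \left(E^{2} B + 70\right) B = 6 E + \left(B E^{2} + 70\right) B = 6 E + \left(70 + B E^{2}\right) B = 6 E + B \left(70 + B E^{2}\right)$)
$210 j{\left(-36 \right)} + r{\left(634,613 \right)} = 210 \left(-40\right) + \left(6 \cdot 634 + 70 \cdot 613 + 613^{2} \cdot 634^{2}\right) = -8400 + \left(3804 + 42910 + 375769 \cdot 401956\right) = -8400 + \left(3804 + 42910 + 151042604164\right) = -8400 + 151042650878 = 151042642478$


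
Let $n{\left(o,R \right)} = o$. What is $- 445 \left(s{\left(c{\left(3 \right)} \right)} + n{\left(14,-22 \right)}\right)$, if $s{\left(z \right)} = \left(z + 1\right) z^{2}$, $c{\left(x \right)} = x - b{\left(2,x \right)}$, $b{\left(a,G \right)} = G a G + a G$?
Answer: $3918670$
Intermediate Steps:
$b{\left(a,G \right)} = G a + a G^{2}$ ($b{\left(a,G \right)} = a G^{2} + G a = G a + a G^{2}$)
$c{\left(x \right)} = x - 2 x \left(1 + x\right)$ ($c{\left(x \right)} = x - x 2 \left(1 + x\right) = x - 2 x \left(1 + x\right)$)
$s{\left(z \right)} = z^{2} \left(1 + z\right)$ ($s{\left(z \right)} = \left(1 + z\right) z^{2} = z^{2} \left(1 + z\right)$)
$- 445 \left(s{\left(c{\left(3 \right)} \right)} + n{\left(14,-22 \right)}\right) = - 445 \left(\left(3 \left(-1 - 6\right)\right)^{2} \left(1 + 3 \left(-1 - 6\right)\right) + 14\right) = - 445 \left(\left(3 \left(-7\right)\right)^{2} \left(1 + 3 \left(-7\right)\right) + 14\right) = - 445 \left(\left(-21\right)^{2} \left(1 - 21\right) + 14\right) = - 445 \left(441 \left(-20\right) + 14\right) = - 445 \left(-8820 + 14\right) = \left(-445\right) \left(-8806\right) = 3918670$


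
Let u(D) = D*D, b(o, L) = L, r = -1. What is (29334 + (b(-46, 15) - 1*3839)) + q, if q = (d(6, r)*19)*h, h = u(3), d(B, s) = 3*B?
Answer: 28588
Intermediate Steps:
u(D) = D²
h = 9 (h = 3² = 9)
q = 3078 (q = ((3*6)*19)*9 = (18*19)*9 = 342*9 = 3078)
(29334 + (b(-46, 15) - 1*3839)) + q = (29334 + (15 - 1*3839)) + 3078 = (29334 + (15 - 3839)) + 3078 = (29334 - 3824) + 3078 = 25510 + 3078 = 28588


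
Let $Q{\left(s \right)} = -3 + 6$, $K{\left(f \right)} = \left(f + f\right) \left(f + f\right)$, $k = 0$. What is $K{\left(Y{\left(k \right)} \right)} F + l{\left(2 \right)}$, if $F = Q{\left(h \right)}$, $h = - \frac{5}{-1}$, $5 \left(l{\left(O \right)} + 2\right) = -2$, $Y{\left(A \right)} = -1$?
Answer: $\frac{48}{5} \approx 9.6$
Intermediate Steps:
$l{\left(O \right)} = - \frac{12}{5}$ ($l{\left(O \right)} = -2 + \frac{1}{5} \left(-2\right) = -2 - \frac{2}{5} = - \frac{12}{5}$)
$K{\left(f \right)} = 4 f^{2}$ ($K{\left(f \right)} = 2 f 2 f = 4 f^{2}$)
$h = 5$ ($h = \left(-5\right) \left(-1\right) = 5$)
$Q{\left(s \right)} = 3$
$F = 3$
$K{\left(Y{\left(k \right)} \right)} F + l{\left(2 \right)} = 4 \left(-1\right)^{2} \cdot 3 - \frac{12}{5} = 4 \cdot 1 \cdot 3 - \frac{12}{5} = 4 \cdot 3 - \frac{12}{5} = 12 - \frac{12}{5} = \frac{48}{5}$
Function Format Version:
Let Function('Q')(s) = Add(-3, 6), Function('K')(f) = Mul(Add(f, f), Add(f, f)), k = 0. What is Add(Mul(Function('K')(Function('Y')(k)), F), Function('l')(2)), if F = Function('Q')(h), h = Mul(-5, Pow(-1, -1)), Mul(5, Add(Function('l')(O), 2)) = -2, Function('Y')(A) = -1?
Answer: Rational(48, 5) ≈ 9.6000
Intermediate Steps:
Function('l')(O) = Rational(-12, 5) (Function('l')(O) = Add(-2, Mul(Rational(1, 5), -2)) = Add(-2, Rational(-2, 5)) = Rational(-12, 5))
Function('K')(f) = Mul(4, Pow(f, 2)) (Function('K')(f) = Mul(Mul(2, f), Mul(2, f)) = Mul(4, Pow(f, 2)))
h = 5 (h = Mul(-5, -1) = 5)
Function('Q')(s) = 3
F = 3
Add(Mul(Function('K')(Function('Y')(k)), F), Function('l')(2)) = Add(Mul(Mul(4, Pow(-1, 2)), 3), Rational(-12, 5)) = Add(Mul(Mul(4, 1), 3), Rational(-12, 5)) = Add(Mul(4, 3), Rational(-12, 5)) = Add(12, Rational(-12, 5)) = Rational(48, 5)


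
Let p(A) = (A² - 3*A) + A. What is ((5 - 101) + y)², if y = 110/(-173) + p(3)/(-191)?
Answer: 10199445033649/1091839849 ≈ 9341.5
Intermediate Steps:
p(A) = A² - 2*A
y = -21529/33043 (y = 110/(-173) + (3*(-2 + 3))/(-191) = 110*(-1/173) + (3*1)*(-1/191) = -110/173 + 3*(-1/191) = -110/173 - 3/191 = -21529/33043 ≈ -0.65154)
((5 - 101) + y)² = ((5 - 101) - 21529/33043)² = (-96 - 21529/33043)² = (-3193657/33043)² = 10199445033649/1091839849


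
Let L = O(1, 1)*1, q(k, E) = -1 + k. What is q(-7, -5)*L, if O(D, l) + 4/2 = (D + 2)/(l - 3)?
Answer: 28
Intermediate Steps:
O(D, l) = -2 + (2 + D)/(-3 + l) (O(D, l) = -2 + (D + 2)/(l - 3) = -2 + (2 + D)/(-3 + l))
L = -7/2 (L = ((8 + 1 - 2*1)/(-3 + 1))*1 = ((8 + 1 - 2)/(-2))*1 = -1/2*7*1 = -7/2*1 = -7/2 ≈ -3.5000)
q(-7, -5)*L = (-1 - 7)*(-7/2) = -8*(-7/2) = 28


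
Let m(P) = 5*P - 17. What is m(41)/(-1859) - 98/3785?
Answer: -893762/7036315 ≈ -0.12702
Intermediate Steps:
m(P) = -17 + 5*P
m(41)/(-1859) - 98/3785 = (-17 + 5*41)/(-1859) - 98/3785 = (-17 + 205)*(-1/1859) - 98*1/3785 = 188*(-1/1859) - 98/3785 = -188/1859 - 98/3785 = -893762/7036315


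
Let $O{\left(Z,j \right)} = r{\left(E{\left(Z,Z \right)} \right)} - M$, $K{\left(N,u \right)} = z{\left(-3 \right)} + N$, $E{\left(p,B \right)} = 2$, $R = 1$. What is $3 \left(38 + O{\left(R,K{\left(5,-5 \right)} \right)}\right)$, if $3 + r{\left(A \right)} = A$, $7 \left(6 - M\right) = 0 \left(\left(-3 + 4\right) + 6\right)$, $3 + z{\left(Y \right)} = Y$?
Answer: $93$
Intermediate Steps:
$z{\left(Y \right)} = -3 + Y$
$M = 6$ ($M = 6 - \frac{0 \left(\left(-3 + 4\right) + 6\right)}{7} = 6 - \frac{0 \left(1 + 6\right)}{7} = 6 - \frac{0 \cdot 7}{7} = 6 - 0 = 6 + 0 = 6$)
$r{\left(A \right)} = -3 + A$
$K{\left(N,u \right)} = -6 + N$ ($K{\left(N,u \right)} = \left(-3 - 3\right) + N = -6 + N$)
$O{\left(Z,j \right)} = -7$ ($O{\left(Z,j \right)} = \left(-3 + 2\right) - 6 = -1 - 6 = -7$)
$3 \left(38 + O{\left(R,K{\left(5,-5 \right)} \right)}\right) = 3 \left(38 - 7\right) = 3 \cdot 31 = 93$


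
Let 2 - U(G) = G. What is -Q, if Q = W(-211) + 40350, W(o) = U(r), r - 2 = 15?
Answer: -40335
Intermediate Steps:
r = 17 (r = 2 + 15 = 17)
U(G) = 2 - G
W(o) = -15 (W(o) = 2 - 1*17 = 2 - 17 = -15)
Q = 40335 (Q = -15 + 40350 = 40335)
-Q = -1*40335 = -40335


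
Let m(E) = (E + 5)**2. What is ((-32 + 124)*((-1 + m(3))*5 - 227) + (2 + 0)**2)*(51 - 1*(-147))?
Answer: 1603800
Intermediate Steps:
m(E) = (5 + E)**2
((-32 + 124)*((-1 + m(3))*5 - 227) + (2 + 0)**2)*(51 - 1*(-147)) = ((-32 + 124)*((-1 + (5 + 3)**2)*5 - 227) + (2 + 0)**2)*(51 - 1*(-147)) = (92*((-1 + 8**2)*5 - 227) + 2**2)*(51 + 147) = (92*((-1 + 64)*5 - 227) + 4)*198 = (92*(63*5 - 227) + 4)*198 = (92*(315 - 227) + 4)*198 = (92*88 + 4)*198 = (8096 + 4)*198 = 8100*198 = 1603800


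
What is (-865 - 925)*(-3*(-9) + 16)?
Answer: -76970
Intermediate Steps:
(-865 - 925)*(-3*(-9) + 16) = -1790*(27 + 16) = -1790*43 = -76970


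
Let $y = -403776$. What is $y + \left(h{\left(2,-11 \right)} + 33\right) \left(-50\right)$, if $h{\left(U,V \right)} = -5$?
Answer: $-405176$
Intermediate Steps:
$y + \left(h{\left(2,-11 \right)} + 33\right) \left(-50\right) = -403776 + \left(-5 + 33\right) \left(-50\right) = -403776 + 28 \left(-50\right) = -403776 - 1400 = -405176$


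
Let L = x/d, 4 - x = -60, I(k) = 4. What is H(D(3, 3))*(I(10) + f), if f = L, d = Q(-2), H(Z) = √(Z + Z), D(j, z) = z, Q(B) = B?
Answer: -28*√6 ≈ -68.586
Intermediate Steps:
H(Z) = √2*√Z (H(Z) = √(2*Z) = √2*√Z)
d = -2
x = 64 (x = 4 - 1*(-60) = 4 + 60 = 64)
L = -32 (L = 64/(-2) = 64*(-½) = -32)
f = -32
H(D(3, 3))*(I(10) + f) = (√2*√3)*(4 - 32) = √6*(-28) = -28*√6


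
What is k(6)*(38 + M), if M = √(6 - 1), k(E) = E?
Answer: 228 + 6*√5 ≈ 241.42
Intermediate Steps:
M = √5 ≈ 2.2361
k(6)*(38 + M) = 6*(38 + √5) = 228 + 6*√5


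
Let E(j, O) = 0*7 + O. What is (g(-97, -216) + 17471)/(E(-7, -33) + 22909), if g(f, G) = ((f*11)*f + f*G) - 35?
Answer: 141887/22876 ≈ 6.2024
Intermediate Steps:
g(f, G) = -35 + 11*f**2 + G*f (g(f, G) = ((11*f)*f + G*f) - 35 = (11*f**2 + G*f) - 35 = -35 + 11*f**2 + G*f)
E(j, O) = O (E(j, O) = 0 + O = O)
(g(-97, -216) + 17471)/(E(-7, -33) + 22909) = ((-35 + 11*(-97)**2 - 216*(-97)) + 17471)/(-33 + 22909) = ((-35 + 11*9409 + 20952) + 17471)/22876 = ((-35 + 103499 + 20952) + 17471)*(1/22876) = (124416 + 17471)*(1/22876) = 141887*(1/22876) = 141887/22876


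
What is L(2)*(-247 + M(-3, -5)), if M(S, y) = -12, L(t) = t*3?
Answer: -1554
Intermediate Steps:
L(t) = 3*t
L(2)*(-247 + M(-3, -5)) = (3*2)*(-247 - 12) = 6*(-259) = -1554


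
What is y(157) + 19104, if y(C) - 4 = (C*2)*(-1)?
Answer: 18794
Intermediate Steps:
y(C) = 4 - 2*C (y(C) = 4 + (C*2)*(-1) = 4 + (2*C)*(-1) = 4 - 2*C)
y(157) + 19104 = (4 - 2*157) + 19104 = (4 - 314) + 19104 = -310 + 19104 = 18794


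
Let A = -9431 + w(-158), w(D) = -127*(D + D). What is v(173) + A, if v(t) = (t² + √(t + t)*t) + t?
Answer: 60803 + 173*√346 ≈ 64021.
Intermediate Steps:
w(D) = -254*D
v(t) = t + t² + √2*t^(3/2) (v(t) = (t² + √(2*t)*t) + t = (t² + (√2*√t)*t) + t = (t² + √2*t^(3/2)) + t = t + t² + √2*t^(3/2))
A = 30701 (A = -9431 - 254*(-158) = -9431 + 40132 = 30701)
v(173) + A = (173 + 173² + √2*173^(3/2)) + 30701 = (173 + 29929 + √2*(173*√173)) + 30701 = (173 + 29929 + 173*√346) + 30701 = (30102 + 173*√346) + 30701 = 60803 + 173*√346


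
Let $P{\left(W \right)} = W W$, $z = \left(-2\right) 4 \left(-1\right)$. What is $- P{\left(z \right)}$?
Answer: $-64$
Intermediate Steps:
$z = 8$ ($z = \left(-8\right) \left(-1\right) = 8$)
$P{\left(W \right)} = W^{2}$
$- P{\left(z \right)} = - 8^{2} = \left(-1\right) 64 = -64$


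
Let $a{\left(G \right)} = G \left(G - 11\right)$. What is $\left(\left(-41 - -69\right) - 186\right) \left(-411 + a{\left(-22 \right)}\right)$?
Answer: $-49770$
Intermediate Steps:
$a{\left(G \right)} = G \left(-11 + G\right)$
$\left(\left(-41 - -69\right) - 186\right) \left(-411 + a{\left(-22 \right)}\right) = \left(\left(-41 - -69\right) - 186\right) \left(-411 - 22 \left(-11 - 22\right)\right) = \left(\left(-41 + 69\right) - 186\right) \left(-411 - -726\right) = \left(28 - 186\right) \left(-411 + 726\right) = \left(-158\right) 315 = -49770$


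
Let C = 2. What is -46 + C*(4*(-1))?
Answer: -54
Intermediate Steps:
-46 + C*(4*(-1)) = -46 + 2*(4*(-1)) = -46 + 2*(-4) = -46 - 8 = -54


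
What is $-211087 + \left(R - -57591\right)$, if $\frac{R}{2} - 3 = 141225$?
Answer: $128960$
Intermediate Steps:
$R = 282456$ ($R = 6 + 2 \cdot 141225 = 6 + 282450 = 282456$)
$-211087 + \left(R - -57591\right) = -211087 + \left(282456 - -57591\right) = -211087 + \left(282456 + 57591\right) = -211087 + 340047 = 128960$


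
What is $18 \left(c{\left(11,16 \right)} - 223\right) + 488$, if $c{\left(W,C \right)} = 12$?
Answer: $-3310$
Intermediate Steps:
$18 \left(c{\left(11,16 \right)} - 223\right) + 488 = 18 \left(12 - 223\right) + 488 = 18 \left(-211\right) + 488 = -3798 + 488 = -3310$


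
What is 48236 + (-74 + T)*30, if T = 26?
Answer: 46796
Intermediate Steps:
48236 + (-74 + T)*30 = 48236 + (-74 + 26)*30 = 48236 - 48*30 = 48236 - 1440 = 46796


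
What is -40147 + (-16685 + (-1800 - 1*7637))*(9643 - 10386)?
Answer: 19368499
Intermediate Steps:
-40147 + (-16685 + (-1800 - 1*7637))*(9643 - 10386) = -40147 + (-16685 + (-1800 - 7637))*(-743) = -40147 + (-16685 - 9437)*(-743) = -40147 - 26122*(-743) = -40147 + 19408646 = 19368499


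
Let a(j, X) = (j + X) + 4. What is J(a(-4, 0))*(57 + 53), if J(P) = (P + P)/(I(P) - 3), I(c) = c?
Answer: 0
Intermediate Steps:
a(j, X) = 4 + X + j (a(j, X) = (X + j) + 4 = 4 + X + j)
J(P) = 2*P/(-3 + P) (J(P) = (P + P)/(P - 3) = (2*P)/(-3 + P) = 2*P/(-3 + P))
J(a(-4, 0))*(57 + 53) = (2*(4 + 0 - 4)/(-3 + (4 + 0 - 4)))*(57 + 53) = (2*0/(-3 + 0))*110 = (2*0/(-3))*110 = (2*0*(-⅓))*110 = 0*110 = 0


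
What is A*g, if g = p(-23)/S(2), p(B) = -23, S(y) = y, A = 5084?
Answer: -58466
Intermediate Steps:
g = -23/2 ≈ -11.500
A*g = 5084*(-23/2) = -58466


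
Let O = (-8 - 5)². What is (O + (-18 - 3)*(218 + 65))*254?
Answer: -1466596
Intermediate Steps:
O = 169 (O = (-13)² = 169)
(O + (-18 - 3)*(218 + 65))*254 = (169 + (-18 - 3)*(218 + 65))*254 = (169 - 21*283)*254 = (169 - 5943)*254 = -5774*254 = -1466596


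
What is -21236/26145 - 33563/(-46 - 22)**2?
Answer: -975699899/120894480 ≈ -8.0707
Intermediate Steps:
-21236/26145 - 33563/(-46 - 22)**2 = -21236*1/26145 - 33563/((-68)**2) = -21236/26145 - 33563/4624 = -975699899/120894480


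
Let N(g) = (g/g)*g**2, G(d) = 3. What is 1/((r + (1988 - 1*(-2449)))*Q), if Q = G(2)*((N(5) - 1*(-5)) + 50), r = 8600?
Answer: 1/3128880 ≈ 3.1960e-7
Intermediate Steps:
N(g) = g**2 (N(g) = 1*g**2 = g**2)
Q = 240 (Q = 3*((5**2 - 1*(-5)) + 50) = 3*((25 + 5) + 50) = 3*(30 + 50) = 3*80 = 240)
1/((r + (1988 - 1*(-2449)))*Q) = 1/((8600 + (1988 - 1*(-2449)))*240) = (1/240)/(8600 + (1988 + 2449)) = (1/240)/(8600 + 4437) = (1/240)/13037 = (1/13037)*(1/240) = 1/3128880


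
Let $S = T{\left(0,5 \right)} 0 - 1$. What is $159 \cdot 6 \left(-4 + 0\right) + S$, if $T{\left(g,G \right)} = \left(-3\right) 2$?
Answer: $-3817$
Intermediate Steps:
$T{\left(g,G \right)} = -6$
$S = -1$ ($S = \left(-6\right) 0 - 1 = 0 - 1 = -1$)
$159 \cdot 6 \left(-4 + 0\right) + S = 159 \cdot 6 \left(-4 + 0\right) - 1 = 159 \cdot 6 \left(-4\right) - 1 = 159 \left(-24\right) - 1 = -3816 - 1 = -3817$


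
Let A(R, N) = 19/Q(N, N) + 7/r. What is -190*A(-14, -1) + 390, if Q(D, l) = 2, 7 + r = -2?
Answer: -11405/9 ≈ -1267.2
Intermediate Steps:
r = -9 (r = -7 - 2 = -9)
A(R, N) = 157/18 (A(R, N) = 19/2 + 7/(-9) = 19*(½) + 7*(-⅑) = 19/2 - 7/9 = 157/18)
-190*A(-14, -1) + 390 = -190*157/18 + 390 = -14915/9 + 390 = -11405/9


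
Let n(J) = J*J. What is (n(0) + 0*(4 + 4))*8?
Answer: 0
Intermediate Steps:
n(J) = J²
(n(0) + 0*(4 + 4))*8 = (0² + 0*(4 + 4))*8 = (0 + 0*8)*8 = (0 + 0)*8 = 0*8 = 0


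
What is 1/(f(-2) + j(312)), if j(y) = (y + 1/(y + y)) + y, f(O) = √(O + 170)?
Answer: 242971248/151549032961 - 778752*√42/151549032961 ≈ 0.0015699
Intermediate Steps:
f(O) = √(170 + O)
j(y) = 1/(2*y) + 2*y (j(y) = (y + 1/(2*y)) + y = 1/(2*y) + 2*y)
1/(f(-2) + j(312)) = 1/(√(170 - 2) + ((½)/312 + 2*312)) = 1/(√168 + ((½)*(1/312) + 624)) = 1/(2*√42 + (1/624 + 624)) = 1/(2*√42 + 389377/624) = 1/(389377/624 + 2*√42)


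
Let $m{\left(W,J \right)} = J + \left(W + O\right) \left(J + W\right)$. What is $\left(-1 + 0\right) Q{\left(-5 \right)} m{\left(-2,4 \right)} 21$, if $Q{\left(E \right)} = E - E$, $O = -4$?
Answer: $0$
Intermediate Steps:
$Q{\left(E \right)} = 0$
$m{\left(W,J \right)} = J + \left(-4 + W\right) \left(J + W\right)$ ($m{\left(W,J \right)} = J + \left(W - 4\right) \left(J + W\right) = J + \left(-4 + W\right) \left(J + W\right)$)
$\left(-1 + 0\right) Q{\left(-5 \right)} m{\left(-2,4 \right)} 21 = \left(-1 + 0\right) 0 \left(\left(-2\right)^{2} - -8 - 12 + 4 \left(-2\right)\right) 21 = \left(-1\right) 0 \left(4 + 8 - 12 - 8\right) 21 = 0 \left(-8\right) 21 = 0 \cdot 21 = 0$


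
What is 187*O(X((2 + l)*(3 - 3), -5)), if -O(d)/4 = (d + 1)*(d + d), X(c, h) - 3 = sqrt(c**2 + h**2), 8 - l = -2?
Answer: -107712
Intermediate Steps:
l = 10 (l = 8 - 1*(-2) = 8 + 2 = 10)
X(c, h) = 3 + sqrt(c**2 + h**2)
O(d) = -8*d*(1 + d) (O(d) = -4*(d + 1)*(d + d) = -4*(1 + d)*2*d = -8*d*(1 + d))
187*O(X((2 + l)*(3 - 3), -5)) = 187*(-8*(3 + sqrt(((2 + 10)*(3 - 3))**2 + (-5)**2))*(1 + (3 + sqrt(((2 + 10)*(3 - 3))**2 + (-5)**2)))) = 187*(-8*(3 + sqrt((12*0)**2 + 25))*(1 + (3 + sqrt((12*0)**2 + 25)))) = 187*(-8*(3 + sqrt(0**2 + 25))*(1 + (3 + sqrt(0**2 + 25)))) = 187*(-8*(3 + sqrt(0 + 25))*(1 + (3 + sqrt(0 + 25)))) = 187*(-8*(3 + sqrt(25))*(1 + (3 + sqrt(25)))) = 187*(-8*(3 + 5)*(1 + (3 + 5))) = 187*(-8*8*(1 + 8)) = 187*(-8*8*9) = 187*(-576) = -107712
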